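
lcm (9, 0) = 0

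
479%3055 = 479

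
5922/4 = 1480 + 1/2 = 1480.50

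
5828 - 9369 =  - 3541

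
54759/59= 54759/59=928.12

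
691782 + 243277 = 935059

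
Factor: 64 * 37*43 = 2^6*37^1*43^1 = 101824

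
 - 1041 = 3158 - 4199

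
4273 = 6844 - 2571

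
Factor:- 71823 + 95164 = 23341 = 17^1*1373^1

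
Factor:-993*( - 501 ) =3^2*167^1*331^1  =  497493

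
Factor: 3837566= 2^1*37^1*51859^1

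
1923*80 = 153840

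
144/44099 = 144/44099 =0.00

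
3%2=1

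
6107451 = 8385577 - 2278126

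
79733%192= 53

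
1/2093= 1/2093= 0.00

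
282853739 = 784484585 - 501630846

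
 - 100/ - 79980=5/3999 = 0.00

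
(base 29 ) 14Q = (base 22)20f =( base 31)10m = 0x3d7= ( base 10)983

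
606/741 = 202/247 = 0.82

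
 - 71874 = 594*( - 121) 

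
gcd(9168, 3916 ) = 4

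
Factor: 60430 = 2^1*5^1*6043^1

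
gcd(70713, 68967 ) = 873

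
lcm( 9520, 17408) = 609280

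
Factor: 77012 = 2^2 *13^1 * 1481^1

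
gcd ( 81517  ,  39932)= 1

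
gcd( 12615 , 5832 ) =3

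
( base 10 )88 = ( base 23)3J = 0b1011000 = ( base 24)3G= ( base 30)2S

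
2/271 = 2/271  =  0.01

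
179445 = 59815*3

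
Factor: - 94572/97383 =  -2^2*3^1*11^(-1)*13^(-1)  *  37^1 * 71^1 *227^( - 1 )= - 31524/32461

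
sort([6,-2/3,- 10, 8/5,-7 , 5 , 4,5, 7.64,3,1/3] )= [ - 10,-7, - 2/3,1/3, 8/5,3, 4,5, 5 , 6,7.64]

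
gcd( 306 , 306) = 306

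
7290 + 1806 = 9096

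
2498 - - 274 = 2772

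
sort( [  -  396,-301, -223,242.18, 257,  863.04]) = [ - 396, - 301,  -  223,242.18,257,863.04]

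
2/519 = 2/519 = 0.00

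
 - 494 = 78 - 572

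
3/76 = 3/76 = 0.04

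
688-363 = 325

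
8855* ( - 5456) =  - 48312880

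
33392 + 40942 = 74334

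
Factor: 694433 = 17^1* 40849^1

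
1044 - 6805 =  - 5761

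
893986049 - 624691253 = 269294796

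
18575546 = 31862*583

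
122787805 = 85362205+37425600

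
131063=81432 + 49631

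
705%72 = 57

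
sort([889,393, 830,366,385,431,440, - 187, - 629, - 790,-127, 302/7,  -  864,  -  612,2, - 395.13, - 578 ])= [- 864, - 790, - 629,  -  612, - 578,-395.13, - 187, - 127,  2 , 302/7, 366, 385, 393,431, 440, 830, 889 ] 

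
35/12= 35/12  =  2.92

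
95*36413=3459235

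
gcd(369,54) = 9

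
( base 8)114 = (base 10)76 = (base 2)1001100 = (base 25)31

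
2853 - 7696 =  - 4843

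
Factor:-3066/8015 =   -  2^1*3^1*5^( - 1 )*73^1*229^( - 1) = - 438/1145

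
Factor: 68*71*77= 2^2*7^1*11^1 * 17^1*71^1 = 371756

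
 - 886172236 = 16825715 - 902997951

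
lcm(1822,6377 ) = 12754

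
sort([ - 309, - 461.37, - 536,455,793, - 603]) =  [ - 603, - 536, - 461.37, - 309,455,793] 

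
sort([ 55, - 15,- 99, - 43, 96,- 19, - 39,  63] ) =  [ - 99, - 43, - 39, - 19, - 15, 55, 63, 96 ]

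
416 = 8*52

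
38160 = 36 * 1060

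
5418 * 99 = 536382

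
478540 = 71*6740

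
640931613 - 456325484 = 184606129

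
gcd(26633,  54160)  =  1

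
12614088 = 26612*474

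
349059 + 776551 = 1125610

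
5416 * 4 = 21664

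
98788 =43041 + 55747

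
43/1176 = 43/1176 = 0.04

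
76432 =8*9554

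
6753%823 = 169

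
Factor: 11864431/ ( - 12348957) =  -3^( - 1) * 43^1 * 379^( - 1)*10861^(-1 ) * 275917^1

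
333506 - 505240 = -171734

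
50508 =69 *732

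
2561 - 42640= - 40079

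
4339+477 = 4816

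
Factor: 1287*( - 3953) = - 5087511 = - 3^2*11^1*13^1 * 59^1*67^1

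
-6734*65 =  -437710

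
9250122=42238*219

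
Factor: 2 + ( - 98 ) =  - 96 = - 2^5*3^1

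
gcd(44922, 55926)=6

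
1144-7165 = -6021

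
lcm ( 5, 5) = 5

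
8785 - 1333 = 7452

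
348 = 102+246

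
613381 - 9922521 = - 9309140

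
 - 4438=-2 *2219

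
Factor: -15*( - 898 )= 13470 = 2^1*3^1 * 5^1 * 449^1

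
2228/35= 2228/35= 63.66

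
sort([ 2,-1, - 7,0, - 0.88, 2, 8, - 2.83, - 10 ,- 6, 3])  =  [ - 10,-7, - 6,  -  2.83, - 1,-0.88, 0,2, 2,3, 8 ] 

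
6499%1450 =699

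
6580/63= 940/9 =104.44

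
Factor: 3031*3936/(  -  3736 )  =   - 1491252/467 = - 2^2 * 3^1*7^1*41^1*433^1 * 467^(-1) 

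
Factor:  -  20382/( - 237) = 86=2^1*43^1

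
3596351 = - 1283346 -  - 4879697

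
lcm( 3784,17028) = 34056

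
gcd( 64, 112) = 16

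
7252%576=340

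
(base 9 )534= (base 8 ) 664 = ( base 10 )436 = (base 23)im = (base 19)13i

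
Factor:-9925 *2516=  - 24971300 = - 2^2*5^2 * 17^1*37^1 * 397^1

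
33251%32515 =736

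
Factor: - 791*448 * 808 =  - 286329344 = - 2^9* 7^2*101^1*113^1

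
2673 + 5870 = 8543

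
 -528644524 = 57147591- 585792115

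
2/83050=1/41525 = 0.00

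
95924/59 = 1625+49/59 = 1625.83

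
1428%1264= 164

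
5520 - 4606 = 914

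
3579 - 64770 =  - 61191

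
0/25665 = 0 = 0.00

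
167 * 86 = 14362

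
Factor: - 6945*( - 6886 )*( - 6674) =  - 319172503980 = - 2^2*3^1*5^1*11^1*47^1 *71^1*313^1 *463^1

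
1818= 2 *909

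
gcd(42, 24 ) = 6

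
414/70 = 5+32/35 = 5.91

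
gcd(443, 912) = 1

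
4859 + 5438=10297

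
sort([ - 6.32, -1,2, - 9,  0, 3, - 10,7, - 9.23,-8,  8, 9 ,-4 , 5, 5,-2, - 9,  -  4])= [ - 10,  -  9.23,- 9,-9,-8, - 6.32, - 4,-4,-2, - 1,  0,  2, 3, 5, 5, 7, 8 , 9 ] 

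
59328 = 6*9888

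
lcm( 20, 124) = 620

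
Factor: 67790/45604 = 33895/22802 = 2^( - 1)*5^1 * 13^( - 1)*877^( - 1 ) * 6779^1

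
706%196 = 118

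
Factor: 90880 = 2^8*5^1*71^1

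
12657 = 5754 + 6903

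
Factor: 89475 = 3^1*5^2*1193^1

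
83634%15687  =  5199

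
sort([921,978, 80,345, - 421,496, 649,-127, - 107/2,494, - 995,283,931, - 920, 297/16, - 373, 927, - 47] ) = [ - 995,-920, - 421,-373, - 127, - 107/2,-47,  297/16, 80,283,345  ,  494,496,  649,921,927, 931,978 ]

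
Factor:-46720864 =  - 2^5 * 1460027^1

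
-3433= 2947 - 6380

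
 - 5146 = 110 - 5256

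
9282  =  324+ 8958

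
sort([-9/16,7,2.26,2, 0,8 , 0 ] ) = [ - 9/16, 0,0,2, 2.26,  7,8 ] 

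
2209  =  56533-54324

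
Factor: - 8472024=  - 2^3*3^2*11^1*19^1*563^1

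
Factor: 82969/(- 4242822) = -2^( - 1)*3^(  -  1)*29^1 * 829^(-1)*853^( - 1)*2861^1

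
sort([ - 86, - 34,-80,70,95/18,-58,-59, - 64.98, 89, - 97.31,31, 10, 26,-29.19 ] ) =[-97.31, - 86,-80,  -  64.98,-59,-58, - 34,- 29.19,95/18,10,26, 31,70,89]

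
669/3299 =669/3299 = 0.20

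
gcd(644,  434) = 14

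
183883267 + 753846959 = 937730226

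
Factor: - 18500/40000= - 2^(  -  4)*5^( - 1 )*37^1 = -37/80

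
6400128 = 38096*168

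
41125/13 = 3163 + 6/13 = 3163.46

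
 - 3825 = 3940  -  7765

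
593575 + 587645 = 1181220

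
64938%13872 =9450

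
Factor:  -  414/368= - 9/8 = - 2^ ( -3 ) * 3^2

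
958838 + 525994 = 1484832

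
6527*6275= 40956925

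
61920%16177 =13389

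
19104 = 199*96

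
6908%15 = 8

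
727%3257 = 727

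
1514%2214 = 1514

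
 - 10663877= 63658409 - 74322286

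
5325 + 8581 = 13906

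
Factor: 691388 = 2^2*127^1*1361^1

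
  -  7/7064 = -1 + 7057/7064 = - 0.00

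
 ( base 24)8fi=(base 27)6MI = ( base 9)6750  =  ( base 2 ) 1001101111010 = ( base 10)4986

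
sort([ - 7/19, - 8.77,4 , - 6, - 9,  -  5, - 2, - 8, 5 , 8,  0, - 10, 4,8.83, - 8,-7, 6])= [ - 10, - 9,- 8.77, - 8 ,-8,-7, - 6, - 5,-2 , -7/19,  0, 4,4,5,6,8,8.83] 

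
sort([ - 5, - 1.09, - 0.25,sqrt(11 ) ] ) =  [ - 5,  -  1.09, - 0.25, sqrt( 11 ) ] 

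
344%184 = 160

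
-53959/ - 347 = 53959/347 = 155.50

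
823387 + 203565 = 1026952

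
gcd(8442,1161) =9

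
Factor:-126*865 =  - 108990 =- 2^1*3^2*5^1 * 7^1*173^1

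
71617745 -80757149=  - 9139404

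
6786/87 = 78 = 78.00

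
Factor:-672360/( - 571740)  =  2^1 * 431^1*733^( - 1) = 862/733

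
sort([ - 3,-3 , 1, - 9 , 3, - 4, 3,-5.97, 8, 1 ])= [ - 9 , - 5.97,-4, - 3, - 3 , 1,1,3, 3, 8] 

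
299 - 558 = -259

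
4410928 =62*71144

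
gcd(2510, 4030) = 10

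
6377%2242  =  1893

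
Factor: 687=3^1*229^1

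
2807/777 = 401/111 = 3.61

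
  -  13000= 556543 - 569543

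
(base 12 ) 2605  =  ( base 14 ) 180D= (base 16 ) 10e5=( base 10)4325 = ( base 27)5p5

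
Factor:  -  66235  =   - 5^1*13^1*1019^1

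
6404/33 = 194 + 2/33 = 194.06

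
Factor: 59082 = 2^1*3^1 * 43^1*229^1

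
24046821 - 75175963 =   -  51129142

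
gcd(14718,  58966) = 2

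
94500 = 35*2700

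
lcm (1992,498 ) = 1992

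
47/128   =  47/128=0.37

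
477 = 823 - 346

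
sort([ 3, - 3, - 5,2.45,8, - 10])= [ - 10, - 5, - 3, 2.45, 3,8]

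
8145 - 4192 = 3953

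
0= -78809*0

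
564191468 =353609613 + 210581855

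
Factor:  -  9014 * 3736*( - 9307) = 2^4*41^1*227^1*467^1* 4507^1 = 313425361328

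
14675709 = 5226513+9449196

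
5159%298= 93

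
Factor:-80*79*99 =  - 2^4 *3^2*5^1*11^1*79^1 = - 625680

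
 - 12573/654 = - 4191/218 = - 19.22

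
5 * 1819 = 9095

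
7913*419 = 3315547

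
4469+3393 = 7862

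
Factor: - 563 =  -563^1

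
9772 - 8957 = 815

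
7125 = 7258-133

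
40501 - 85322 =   -  44821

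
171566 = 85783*2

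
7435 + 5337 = 12772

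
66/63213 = 22/21071 = 0.00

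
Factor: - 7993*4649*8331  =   -309575436267 = -3^1*2777^1* 4649^1*7993^1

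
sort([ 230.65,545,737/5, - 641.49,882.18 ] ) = [ - 641.49,  737/5,230.65,545,  882.18 ] 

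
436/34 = 12 + 14/17 = 12.82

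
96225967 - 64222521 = 32003446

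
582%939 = 582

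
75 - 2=73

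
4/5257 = 4/5257 = 0.00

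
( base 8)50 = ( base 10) 40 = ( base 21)1J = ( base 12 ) 34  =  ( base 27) 1d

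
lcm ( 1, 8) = 8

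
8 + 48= 56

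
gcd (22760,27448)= 8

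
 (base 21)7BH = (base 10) 3335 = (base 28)473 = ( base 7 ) 12503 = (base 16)D07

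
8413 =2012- - 6401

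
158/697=158/697 = 0.23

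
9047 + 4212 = 13259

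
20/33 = 20/33  =  0.61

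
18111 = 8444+9667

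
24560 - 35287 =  - 10727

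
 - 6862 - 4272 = -11134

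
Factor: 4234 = 2^1*29^1*73^1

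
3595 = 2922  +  673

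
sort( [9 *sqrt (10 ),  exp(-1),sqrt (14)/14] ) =[sqrt(14)/14,exp(-1) , 9*sqrt(10) ]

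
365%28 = 1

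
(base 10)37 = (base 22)1F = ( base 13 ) 2b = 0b100101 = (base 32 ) 15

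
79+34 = 113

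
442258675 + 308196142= 750454817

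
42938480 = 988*43460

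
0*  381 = 0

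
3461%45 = 41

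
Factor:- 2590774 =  - 2^1*1295387^1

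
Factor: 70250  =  2^1*5^3*281^1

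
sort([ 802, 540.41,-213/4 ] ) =[ - 213/4,540.41 , 802]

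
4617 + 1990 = 6607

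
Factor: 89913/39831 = 11^( - 1)*41^1*43^1*71^ (-1 ) = 1763/781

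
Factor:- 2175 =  - 3^1*5^2*29^1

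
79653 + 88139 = 167792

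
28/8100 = 7/2025=0.00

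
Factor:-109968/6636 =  - 2^2*7^( - 1)*29^1= -116/7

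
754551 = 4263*177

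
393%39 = 3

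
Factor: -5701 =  - 5701^1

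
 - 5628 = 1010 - 6638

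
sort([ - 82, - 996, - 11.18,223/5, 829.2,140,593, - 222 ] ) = [ - 996, -222, - 82, - 11.18,223/5,  140,593, 829.2 ] 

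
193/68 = 193/68 = 2.84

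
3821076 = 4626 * 826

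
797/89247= 797/89247  =  0.01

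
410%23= 19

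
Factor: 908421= 3^1 *79^1*3833^1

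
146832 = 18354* 8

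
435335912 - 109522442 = 325813470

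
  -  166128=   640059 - 806187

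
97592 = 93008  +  4584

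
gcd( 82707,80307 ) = 3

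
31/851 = 31/851 = 0.04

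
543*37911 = 20585673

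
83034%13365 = 2844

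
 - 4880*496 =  - 2420480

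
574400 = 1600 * 359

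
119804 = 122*982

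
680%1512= 680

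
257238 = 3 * 85746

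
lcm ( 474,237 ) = 474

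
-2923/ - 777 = 79/21 = 3.76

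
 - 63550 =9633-73183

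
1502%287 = 67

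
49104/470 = 24552/235 = 104.48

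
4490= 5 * 898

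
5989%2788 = 413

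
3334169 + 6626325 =9960494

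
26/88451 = 26/88451 = 0.00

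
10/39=10/39 =0.26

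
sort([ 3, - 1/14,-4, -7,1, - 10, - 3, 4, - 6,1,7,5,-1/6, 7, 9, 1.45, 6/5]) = [- 10, - 7,-6, - 4,-3, - 1/6 , - 1/14 , 1,1,6/5 , 1.45, 3,4,5,7, 7 , 9]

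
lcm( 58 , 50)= 1450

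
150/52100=3/1042 = 0.00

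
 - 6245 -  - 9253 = 3008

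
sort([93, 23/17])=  [23/17,93 ] 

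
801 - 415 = 386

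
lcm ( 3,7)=21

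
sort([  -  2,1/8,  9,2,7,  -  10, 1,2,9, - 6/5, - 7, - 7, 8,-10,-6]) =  [ - 10, - 10, - 7, - 7, - 6, - 2, - 6/5,1/8, 1 , 2, 2, 7, 8,9,9 ]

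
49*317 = 15533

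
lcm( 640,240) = 1920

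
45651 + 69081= 114732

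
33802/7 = 4828+6/7 = 4828.86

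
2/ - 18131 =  - 2/18131 = - 0.00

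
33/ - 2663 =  - 33/2663 =-  0.01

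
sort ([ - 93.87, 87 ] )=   [ - 93.87 , 87 ]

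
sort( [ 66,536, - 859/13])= [ - 859/13, 66,536]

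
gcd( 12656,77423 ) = 1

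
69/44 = 1 + 25/44 = 1.57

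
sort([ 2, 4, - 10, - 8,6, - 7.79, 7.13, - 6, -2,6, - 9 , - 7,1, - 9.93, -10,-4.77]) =[ - 10, - 10, - 9.93, - 9  , - 8, - 7.79 , - 7, - 6, - 4.77, - 2, 1, 2,4, 6, 6, 7.13]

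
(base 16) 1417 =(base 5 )131033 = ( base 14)1c35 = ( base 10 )5143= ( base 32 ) 50N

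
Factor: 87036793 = 131^1*664403^1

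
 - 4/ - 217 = 4/217 = 0.02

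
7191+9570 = 16761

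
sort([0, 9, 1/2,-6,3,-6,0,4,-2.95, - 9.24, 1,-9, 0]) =[ - 9.24, -9, -6, - 6,-2.95,0,0,0 , 1/2,1,3, 4,9]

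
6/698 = 3/349  =  0.01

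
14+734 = 748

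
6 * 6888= 41328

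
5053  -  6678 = - 1625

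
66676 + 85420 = 152096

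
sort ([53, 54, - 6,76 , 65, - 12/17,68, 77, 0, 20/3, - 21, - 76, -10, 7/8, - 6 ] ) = [ - 76, - 21, - 10, - 6, - 6, - 12/17, 0,  7/8,20/3, 53 , 54 , 65,68,  76, 77 ] 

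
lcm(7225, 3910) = 332350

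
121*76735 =9284935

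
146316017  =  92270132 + 54045885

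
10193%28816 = 10193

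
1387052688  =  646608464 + 740444224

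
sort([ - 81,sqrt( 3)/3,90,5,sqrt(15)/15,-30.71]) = [ - 81 , - 30.71,sqrt( 15) /15,sqrt(3)/3,5,90 ] 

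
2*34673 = 69346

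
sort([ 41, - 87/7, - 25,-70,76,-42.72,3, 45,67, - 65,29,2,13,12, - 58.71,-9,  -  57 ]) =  [-70,  -  65, - 58.71, - 57,  -  42.72,-25, - 87/7, - 9,2, 3, 12,13, 29,  41,45, 67,76]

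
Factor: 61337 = 83^1*739^1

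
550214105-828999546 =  - 278785441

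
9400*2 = 18800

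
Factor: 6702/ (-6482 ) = -3^1*7^( - 1) * 463^( - 1 ) * 1117^1  =  - 3351/3241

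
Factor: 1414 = 2^1*7^1*101^1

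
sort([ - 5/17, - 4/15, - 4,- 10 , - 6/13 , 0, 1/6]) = [ - 10,-4, -6/13, - 5/17, - 4/15,0, 1/6] 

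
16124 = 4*4031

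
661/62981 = 661/62981 = 0.01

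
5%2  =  1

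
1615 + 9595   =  11210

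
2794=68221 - 65427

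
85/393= 85/393 =0.22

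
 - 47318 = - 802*59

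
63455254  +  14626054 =78081308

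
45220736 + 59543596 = 104764332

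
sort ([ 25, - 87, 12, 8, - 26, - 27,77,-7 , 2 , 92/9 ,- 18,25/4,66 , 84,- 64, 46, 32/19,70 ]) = [ - 87, -64,  -  27,  -  26, - 18,- 7, 32/19, 2,  25/4 , 8, 92/9,12 , 25, 46 , 66 , 70,  77,84] 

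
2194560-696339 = 1498221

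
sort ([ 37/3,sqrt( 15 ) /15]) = [sqrt(15)/15, 37/3]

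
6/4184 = 3/2092 =0.00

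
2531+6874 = 9405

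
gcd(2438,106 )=106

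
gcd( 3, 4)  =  1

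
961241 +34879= 996120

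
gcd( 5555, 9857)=1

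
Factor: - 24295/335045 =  - 43/593 = - 43^1*593^( -1 )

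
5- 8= - 3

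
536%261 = 14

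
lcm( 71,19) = 1349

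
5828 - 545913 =-540085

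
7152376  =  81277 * 88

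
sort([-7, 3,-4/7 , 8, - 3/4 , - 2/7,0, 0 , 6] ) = [ - 7,-3/4, - 4/7,-2/7, 0, 0 , 3, 6,8] 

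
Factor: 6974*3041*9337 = 198018479758 = 2^1*11^1 * 317^1*3041^1*9337^1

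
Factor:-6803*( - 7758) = 2^1*3^2 * 431^1*6803^1 = 52777674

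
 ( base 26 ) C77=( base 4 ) 2001231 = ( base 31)8jo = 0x206D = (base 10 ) 8301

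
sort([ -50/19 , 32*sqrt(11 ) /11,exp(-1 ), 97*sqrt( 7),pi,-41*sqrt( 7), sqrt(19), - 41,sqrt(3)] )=[ - 41*sqrt(7) , - 41,- 50/19,exp(-1 ),sqrt(3), pi, sqrt(19) , 32 * sqrt( 11) /11,97*sqrt( 7) ] 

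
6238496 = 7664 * 814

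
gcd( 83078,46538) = 2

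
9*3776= 33984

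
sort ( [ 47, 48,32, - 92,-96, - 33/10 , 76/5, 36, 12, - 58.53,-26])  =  [-96,- 92, - 58.53,  -  26, - 33/10,12,76/5, 32,  36,47, 48 ] 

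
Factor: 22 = 2^1*11^1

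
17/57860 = 17/57860 = 0.00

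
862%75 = 37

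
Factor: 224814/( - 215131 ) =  - 534/511  =  - 2^1*3^1*7^(- 1)*73^( - 1)*89^1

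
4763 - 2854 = 1909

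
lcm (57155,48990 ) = 342930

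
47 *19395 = 911565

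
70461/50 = 1409 + 11/50  =  1409.22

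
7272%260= 252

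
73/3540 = 73/3540 = 0.02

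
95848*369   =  35367912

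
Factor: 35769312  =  2^5*3^2*124199^1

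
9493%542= 279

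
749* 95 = 71155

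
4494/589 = 4494/589 = 7.63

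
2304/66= 384/11 = 34.91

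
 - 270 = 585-855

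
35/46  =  35/46 =0.76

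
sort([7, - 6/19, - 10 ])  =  [ - 10, - 6/19, 7]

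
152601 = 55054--97547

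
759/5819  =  3/23= 0.13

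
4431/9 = 492 + 1/3  =  492.33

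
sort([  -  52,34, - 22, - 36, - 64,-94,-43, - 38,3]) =[ - 94, - 64, - 52, - 43, - 38,-36, - 22, 3,34]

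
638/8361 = 638/8361 = 0.08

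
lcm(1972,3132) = 53244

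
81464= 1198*68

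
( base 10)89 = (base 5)324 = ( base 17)54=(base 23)3K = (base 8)131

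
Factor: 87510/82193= 2^1 * 3^1*5^1*2917^1*82193^(-1)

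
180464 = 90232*2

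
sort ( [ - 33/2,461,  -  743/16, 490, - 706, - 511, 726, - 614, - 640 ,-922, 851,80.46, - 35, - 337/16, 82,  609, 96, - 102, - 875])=[- 922 ,-875, - 706, -640, - 614,-511,  -  102, - 743/16 ,  -  35, - 337/16, - 33/2,80.46, 82, 96, 461,490,609,726, 851]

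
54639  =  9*6071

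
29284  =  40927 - 11643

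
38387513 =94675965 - 56288452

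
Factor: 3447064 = 2^3*430883^1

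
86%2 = 0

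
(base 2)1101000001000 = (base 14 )2600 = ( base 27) 93M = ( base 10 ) 6664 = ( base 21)F27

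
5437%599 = 46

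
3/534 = 1/178=0.01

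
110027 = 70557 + 39470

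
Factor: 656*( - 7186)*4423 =- 2^5*41^1*3593^1*4423^1 = -20850092768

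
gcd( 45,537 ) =3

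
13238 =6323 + 6915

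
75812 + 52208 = 128020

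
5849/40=146 + 9/40 = 146.22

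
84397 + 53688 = 138085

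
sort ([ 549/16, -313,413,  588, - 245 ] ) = [- 313, - 245,549/16,413,588]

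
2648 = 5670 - 3022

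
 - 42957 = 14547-57504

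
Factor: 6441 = 3^1*19^1*113^1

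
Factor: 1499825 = 5^2*17^1*3529^1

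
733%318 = 97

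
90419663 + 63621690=154041353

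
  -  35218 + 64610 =29392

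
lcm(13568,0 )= 0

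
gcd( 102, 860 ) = 2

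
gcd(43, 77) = 1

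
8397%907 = 234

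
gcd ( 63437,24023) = 1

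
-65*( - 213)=13845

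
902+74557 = 75459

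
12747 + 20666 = 33413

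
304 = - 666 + 970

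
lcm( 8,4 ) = 8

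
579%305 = 274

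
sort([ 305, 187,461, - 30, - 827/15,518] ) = [  -  827/15, - 30, 187,305,461,518]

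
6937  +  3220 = 10157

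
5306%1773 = 1760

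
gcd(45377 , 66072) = 1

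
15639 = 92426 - 76787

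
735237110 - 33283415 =701953695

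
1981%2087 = 1981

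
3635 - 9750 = - 6115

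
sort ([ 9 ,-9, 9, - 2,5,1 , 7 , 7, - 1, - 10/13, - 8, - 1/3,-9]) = [ - 9,- 9, - 8, - 2 , - 1,-10/13, - 1/3, 1, 5,  7 , 7, 9, 9 ]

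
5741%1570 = 1031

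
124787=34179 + 90608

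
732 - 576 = 156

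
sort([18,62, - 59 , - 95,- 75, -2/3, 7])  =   [  -  95 , - 75,-59, - 2/3, 7,18,62]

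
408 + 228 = 636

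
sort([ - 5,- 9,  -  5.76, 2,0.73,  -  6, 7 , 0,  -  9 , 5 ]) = [ - 9, - 9, - 6, - 5.76,-5, 0,0.73,2,5 , 7 ] 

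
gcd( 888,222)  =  222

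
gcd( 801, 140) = 1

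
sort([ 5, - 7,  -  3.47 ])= [ - 7, - 3.47, 5 ]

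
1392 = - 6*(  -  232)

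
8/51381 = 8/51381 = 0.00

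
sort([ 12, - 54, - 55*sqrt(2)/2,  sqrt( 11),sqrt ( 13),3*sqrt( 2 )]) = [ - 54, - 55*sqrt( 2 ) /2, sqrt( 11 ), sqrt( 13),3*sqrt( 2),12]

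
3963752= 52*76226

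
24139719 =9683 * 2493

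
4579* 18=82422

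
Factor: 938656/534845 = 2^5*5^( - 1)*41^( - 1)*2609^( - 1 )*29333^1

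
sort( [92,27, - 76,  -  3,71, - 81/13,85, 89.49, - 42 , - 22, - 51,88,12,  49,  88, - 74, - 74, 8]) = [ - 76,  -  74, - 74, - 51,  -  42,  -  22,-81/13,-3,8 , 12,27,  49, 71,85,88,88 , 89.49, 92]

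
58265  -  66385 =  - 8120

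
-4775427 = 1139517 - 5914944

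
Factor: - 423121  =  -423121^1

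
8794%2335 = 1789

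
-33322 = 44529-77851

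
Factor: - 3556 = -2^2*7^1*127^1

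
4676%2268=140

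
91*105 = 9555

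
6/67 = 6/67 = 0.09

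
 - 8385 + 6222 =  - 2163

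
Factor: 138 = 2^1*3^1*23^1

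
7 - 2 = 5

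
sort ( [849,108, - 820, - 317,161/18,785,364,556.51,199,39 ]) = [ -820,  -  317,161/18,39, 108, 199,364, 556.51, 785,  849 ] 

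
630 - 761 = -131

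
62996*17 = 1070932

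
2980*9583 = 28557340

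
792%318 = 156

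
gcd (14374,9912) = 2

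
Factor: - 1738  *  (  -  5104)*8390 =74425609280  =  2^6*5^1*11^2*29^1*79^1*839^1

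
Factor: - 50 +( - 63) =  - 113 = - 113^1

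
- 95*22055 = -2095225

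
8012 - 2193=5819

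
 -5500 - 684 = - 6184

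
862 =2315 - 1453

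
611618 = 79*7742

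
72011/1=72011 = 72011.00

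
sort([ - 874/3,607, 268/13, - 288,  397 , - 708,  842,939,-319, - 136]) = [ - 708, - 319, - 874/3, - 288, - 136, 268/13,397,607, 842, 939] 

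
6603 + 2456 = 9059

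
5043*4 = 20172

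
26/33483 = 26/33483 = 0.00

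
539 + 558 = 1097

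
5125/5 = 1025= 1025.00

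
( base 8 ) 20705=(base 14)3217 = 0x21c5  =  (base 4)2013011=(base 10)8645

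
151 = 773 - 622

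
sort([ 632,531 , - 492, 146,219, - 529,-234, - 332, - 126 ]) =[ - 529,-492, - 332, - 234, - 126,146,219,531, 632 ] 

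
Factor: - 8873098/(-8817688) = 2^(-2 )*11^ (-1)*13^1*97^ (- 1 )*1033^( - 1 )*341273^1  =  4436549/4408844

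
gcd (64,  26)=2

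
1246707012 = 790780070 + 455926942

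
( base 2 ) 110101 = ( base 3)1222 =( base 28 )1P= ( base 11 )49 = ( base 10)53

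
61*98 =5978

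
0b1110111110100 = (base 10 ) 7668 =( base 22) fic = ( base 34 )6li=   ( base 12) 4530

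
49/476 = 7/68 = 0.10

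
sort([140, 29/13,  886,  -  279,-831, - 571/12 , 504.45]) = [ - 831, - 279, -571/12, 29/13, 140, 504.45, 886] 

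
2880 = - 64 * ( - 45) 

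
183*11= 2013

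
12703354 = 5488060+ 7215294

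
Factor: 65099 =65099^1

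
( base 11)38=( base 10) 41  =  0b101001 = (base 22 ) 1j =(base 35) 16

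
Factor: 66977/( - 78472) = -2^( - 3)*17^(-1)*577^( - 1 )*66977^1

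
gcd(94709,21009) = 1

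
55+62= 117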